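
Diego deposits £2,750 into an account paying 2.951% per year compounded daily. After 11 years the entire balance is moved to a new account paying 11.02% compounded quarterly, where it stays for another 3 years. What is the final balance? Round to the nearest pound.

Phase 1: 2,750·(1 + 0.02951/365)^4015 ≈ 3,804.5503.
Phase 2: 3,804.5503·(1 + 0.02755)^12 ≈ 5,271.5568.

£5,272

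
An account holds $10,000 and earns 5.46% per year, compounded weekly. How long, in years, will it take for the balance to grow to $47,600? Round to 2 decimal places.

28.59 years

We need (1 + 0.00105)^(52t) = 4.76, so 52t = ln 4.76 / ln 1.00105 ≈ 1486.7301.
t ≈ 1486.7301/52 = 28.5910 years.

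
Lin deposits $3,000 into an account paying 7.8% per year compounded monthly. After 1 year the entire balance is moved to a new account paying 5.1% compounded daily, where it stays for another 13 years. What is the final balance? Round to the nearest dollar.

$6,292

Phase 1: 3,000·(1 + 0.0065)^12 ≈ 3,242.5494.
Phase 2: 3,242.5494·(1 + 0.051/365)^4745 ≈ 6,292.2176.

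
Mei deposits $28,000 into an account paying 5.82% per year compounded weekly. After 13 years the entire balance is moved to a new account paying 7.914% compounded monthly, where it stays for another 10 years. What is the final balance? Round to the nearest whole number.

After 13 years at 5.82%: 28,000 × 2.13011700611 ≈ 59,643.2762.
Then 10 years at 7.914%: 59,643.2762 × 2.20075784439 ≈ 131,260.4079.

$131,260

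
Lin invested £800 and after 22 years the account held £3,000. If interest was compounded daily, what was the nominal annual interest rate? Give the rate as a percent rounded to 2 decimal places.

6.01%

The 8030-period growth factor is 3,000/800 = 3.75.
r/365 = 3.75^(1/8030) − 1 ≈ 0.000164616, so r ≈ 365·0.000164616 = 6.00848%.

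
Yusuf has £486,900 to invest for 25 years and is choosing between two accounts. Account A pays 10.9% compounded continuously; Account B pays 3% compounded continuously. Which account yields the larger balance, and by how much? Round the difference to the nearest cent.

Account A, by £6,397,580.63

A: e^(0.109·25) = e^2.725 ≈ 15.25641392686, so 486,900 × 15.25641392686 ≈ 7,428,347.9410.
B: e^(0.03·25) = e^0.75 ≈ 2.117000016613, so 486,900 × 2.117000016613 ≈ 1,030,767.3081.
Difference ≈ 6,397,580.6329 in favor of A.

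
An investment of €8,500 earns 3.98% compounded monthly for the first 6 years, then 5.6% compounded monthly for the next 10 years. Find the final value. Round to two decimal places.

After 6 years at 3.98%: 8,500 × 1.2692229508 ≈ 10,788.3951.
Then 10 years at 5.6%: 10,788.3951 × 1.7483935315 ≈ 18,862.3602.

€18,862.36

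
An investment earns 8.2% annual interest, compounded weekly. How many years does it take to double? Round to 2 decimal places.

8.46 years

(1 + 0.00157692)^(52t) = 2.
52t = ln 2 / ln(1 + 0.00157692) ≈ 0.69315/0.00157568 ≈ 439.9032.
t ≈ 8.4597.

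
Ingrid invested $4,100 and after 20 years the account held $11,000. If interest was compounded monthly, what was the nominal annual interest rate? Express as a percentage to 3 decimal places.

The 240-period growth factor is 11,000/4,100 = 2.68293.
r/12 = 2.68293^(1/240) − 1 ≈ 0.00412058, so r ≈ 12·0.00412058 = 4.94470%.

4.945%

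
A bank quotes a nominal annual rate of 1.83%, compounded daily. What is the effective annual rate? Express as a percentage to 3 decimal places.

EAR = (1 + 1.83%/365)^365 − 1 = (1 + 0.000050137)^365 − 1.
(1 + 0.000050137)^365 ≈ 1.018468, so EAR ≈ 1.84680%.

1.847%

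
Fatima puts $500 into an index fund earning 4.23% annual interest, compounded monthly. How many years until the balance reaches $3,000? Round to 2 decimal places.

We need (1 + 0.003525)^(12t) = 6, so 12t = ln 6 / ln 1.003525 ≈ 509.1959.
t ≈ 509.1959/12 = 42.4330 years.

42.43 years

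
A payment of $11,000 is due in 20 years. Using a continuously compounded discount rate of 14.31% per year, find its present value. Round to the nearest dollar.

$629

P = A·e^(−rt) = 11,000·e^(−2.862).
e^(−2.862) ≈ 0.057154337206, so P ≈ 628.6977.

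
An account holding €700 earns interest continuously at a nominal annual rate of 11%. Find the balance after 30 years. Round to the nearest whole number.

A = P·e^(rt) = 700·e^(0.11·30) = 700·e^3.3.
e^3.3 ≈ 27.112638921, so A ≈ 18,978.8472.

€18,979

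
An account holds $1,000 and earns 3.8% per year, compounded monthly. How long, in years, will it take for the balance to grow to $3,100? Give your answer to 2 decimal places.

29.82 years

(1 + 0.00316667)^(12t) = 3,100/1,000 = 3.1.
12t·ln(1 + 0.00316667) = ln(3.1); 12t = 1.1314/0.00316166 ≈ 357.8503.
t ≈ 29.8209 years.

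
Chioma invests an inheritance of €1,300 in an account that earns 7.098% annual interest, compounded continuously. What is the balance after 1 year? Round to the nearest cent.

€1,395.63

A = P·e^(rt) = 1,300·e^(0.07098·1) = 1,300·e^0.07098.
e^0.07098 ≈ 1.073559754, so A ≈ 1,395.6277.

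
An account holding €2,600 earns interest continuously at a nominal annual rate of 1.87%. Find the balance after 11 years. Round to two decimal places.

€3,193.80

A = P·e^(rt) = 2,600·e^(0.0187·11) = 2,600·e^0.2057.
e^0.2057 ≈ 1.228384633, so A ≈ 3,193.8000.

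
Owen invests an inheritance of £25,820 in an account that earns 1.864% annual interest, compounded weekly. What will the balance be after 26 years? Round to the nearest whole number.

Growth factor = (1 + 0.01864/52)^1352 ≈ 1.6234494219.
A ≈ 25,820 × 1.6234494219 ≈ 41,917.4641.

£41,917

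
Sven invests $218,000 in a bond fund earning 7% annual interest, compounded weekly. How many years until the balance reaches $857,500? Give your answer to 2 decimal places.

19.58 years

We need (1 + 0.00134615)^(52t) = 3.9335, so 52t = ln 3.9335 / ln 1.001346 ≈ 1018.0469.
t ≈ 1018.0469/52 = 19.5778 years.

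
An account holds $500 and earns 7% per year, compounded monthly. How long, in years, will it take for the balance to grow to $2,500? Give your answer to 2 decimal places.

(1 + 0.00583333)^(12t) = 2,500/500 = 5.
12t·ln(1 + 0.00583333) = ln(5); 12t = 1.6094/0.00581639 ≈ 276.7076.
t ≈ 23.0590 years.

23.06 years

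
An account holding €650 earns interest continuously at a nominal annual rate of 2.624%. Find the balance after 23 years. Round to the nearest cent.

A = P·e^(rt) = 650·e^(0.02624·23) = 650·e^0.60352.
e^0.60352 ≈ 1.82854396, so A ≈ 1,188.5536.

€1,188.55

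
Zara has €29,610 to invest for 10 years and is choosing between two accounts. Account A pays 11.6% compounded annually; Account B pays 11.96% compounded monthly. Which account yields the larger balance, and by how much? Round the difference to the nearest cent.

Account B, by €8,606.17

Account A growth factor: (1 + 0.116)^10 ≈ 2.9966908792; balance ≈ 88,732.0169.
Account B growth factor: (1 + 0.1196/12)^120 ≈ 3.2873416893; balance ≈ 97,338.1874.
Account B is larger by 8,606.1705.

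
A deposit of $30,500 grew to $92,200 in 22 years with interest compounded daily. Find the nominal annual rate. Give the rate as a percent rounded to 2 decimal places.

(1 + r/365)^8030 = 92,200/30,500 = 3.02295.
1 + r/365 = 3.02295^(1/8030) ≈ 1.000138, so r/365 ≈ 0.000137772.
r ≈ 365·0.000137772 = 5.02868%.

5.03%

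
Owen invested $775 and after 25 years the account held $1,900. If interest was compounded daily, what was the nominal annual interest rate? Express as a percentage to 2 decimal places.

(1 + r/365)^9125 = 1,900/775 = 2.45161.
1 + r/365 = 2.45161^(1/9125) ≈ 1.000098, so r/365 ≈ 0.0000982784.
r ≈ 365·0.0000982784 = 3.58716%.

3.59%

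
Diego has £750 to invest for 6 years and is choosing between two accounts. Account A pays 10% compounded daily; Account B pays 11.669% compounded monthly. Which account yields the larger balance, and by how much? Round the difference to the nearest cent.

A: (1 + 0.1/365)^2190 ≈ 1.821969071, so 750 × 1.821969071 ≈ 1,366.4768.
B: (1 + 0.11669/12)^72 ≈ 2.00723423, so 750 × 2.00723423 ≈ 1,505.4257.
Difference ≈ 138.9489 in favor of B.

Account B, by £138.95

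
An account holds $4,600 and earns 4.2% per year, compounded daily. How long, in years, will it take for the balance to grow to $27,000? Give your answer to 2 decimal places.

(1 + 0.000115068)^(365t) = 27,000/4,600 = 5.8696.
365t·ln(1 + 0.000115068) = ln(5.8696); 365t = 1.7698/0.000115062 ≈ 15381.1207.
t ≈ 42.1401 years.

42.14 years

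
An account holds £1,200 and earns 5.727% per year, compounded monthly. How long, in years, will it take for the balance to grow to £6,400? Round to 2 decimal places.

(1 + 0.0047725)^(12t) = 6,400/1,200 = 5.3333.
12t·ln(1 + 0.0047725) = ln(5.3333); 12t = 1.674/0.00476115 ≈ 351.5909.
t ≈ 29.2992 years.

29.30 years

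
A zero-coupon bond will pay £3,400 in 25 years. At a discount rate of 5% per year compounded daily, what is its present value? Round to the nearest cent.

£974.20

Growth factor = (1 + 0.05/365)^9125 ≈ 3.490044167.
P = 3,400/3.490044167 ≈ 974.1997.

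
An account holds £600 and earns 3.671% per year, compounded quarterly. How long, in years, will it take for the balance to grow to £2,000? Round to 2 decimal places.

32.95 years

(1 + 0.0091775)^(4t) = 2,000/600 = 3.3333.
4t·ln(1 + 0.0091775) = ln(3.3333); 4t = 1.204/0.00913564 ≈ 131.7885.
t ≈ 32.9471 years.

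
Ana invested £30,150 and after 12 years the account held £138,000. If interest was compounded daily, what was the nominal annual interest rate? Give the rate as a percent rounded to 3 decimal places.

12.678%

(1 + r/365)^4380 = 138,000/30,150 = 4.57711.
1 + r/365 = 4.57711^(1/4380) ≈ 1.000347, so r/365 ≈ 0.000347336.
r ≈ 365·0.000347336 = 12.67777%.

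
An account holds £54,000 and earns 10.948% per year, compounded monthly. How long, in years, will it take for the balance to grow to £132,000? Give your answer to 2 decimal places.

We need (1 + 0.00912333)^(12t) = 2.4444, so 12t = ln 2.4444 / ln 1.009123 ≈ 98.4168.
t ≈ 98.4168/12 = 8.2014 years.

8.20 years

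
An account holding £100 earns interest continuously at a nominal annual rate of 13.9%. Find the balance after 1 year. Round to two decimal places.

£114.91

A = P·e^(rt) = 100·e^(0.139·1) = 100·e^0.139.
e^0.139 ≈ 1.1491241, so A ≈ 114.9124.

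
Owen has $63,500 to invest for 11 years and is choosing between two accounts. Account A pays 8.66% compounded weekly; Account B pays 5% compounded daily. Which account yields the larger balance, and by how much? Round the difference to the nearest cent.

Account A, by $54,432.21

Account A growth factor: (1 + 0.0866/52)^572 ≈ 2.59038796231; balance ≈ 164,489.6356.
Account B growth factor: (1 + 0.05/365)^4015 ≈ 1.73318773128; balance ≈ 110,057.4209.
Account A is larger by 54,432.2147.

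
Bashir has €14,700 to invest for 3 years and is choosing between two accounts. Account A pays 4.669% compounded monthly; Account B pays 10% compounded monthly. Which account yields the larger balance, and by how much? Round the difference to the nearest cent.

Account B, by €2,912.66

A: (1 + 0.04669/12)^36 ≈ 1.1500417088, so 14,700 × 1.1500417088 ≈ 16,905.6131.
B: (1 + 0.1/12)^36 ≈ 1.3481818424, so 14,700 × 1.3481818424 ≈ 19,818.2731.
Difference ≈ 2,912.6600 in favor of B.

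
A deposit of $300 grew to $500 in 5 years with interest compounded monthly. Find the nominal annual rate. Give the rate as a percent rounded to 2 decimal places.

10.26%

The 60-period growth factor is 500/300 = 1.66667.
r/12 = 1.66667^(1/60) − 1 ≈ 0.00855011, so r ≈ 12·0.00855011 = 10.26013%.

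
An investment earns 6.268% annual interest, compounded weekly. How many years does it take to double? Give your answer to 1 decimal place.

11.1 years

(1 + 0.00120538)^(52t) = 2.
52t = ln 2 / ln(1 + 0.00120538) ≈ 0.69315/0.00120466 ≈ 575.3888.
t ≈ 11.0652.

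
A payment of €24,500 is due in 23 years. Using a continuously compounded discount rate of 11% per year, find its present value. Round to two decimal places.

P = A·e^(−rt) = 24,500·e^(−2.53).
e^(−2.53) ≈ 0.079659020286, so P ≈ 1,951.6460.

€1,951.65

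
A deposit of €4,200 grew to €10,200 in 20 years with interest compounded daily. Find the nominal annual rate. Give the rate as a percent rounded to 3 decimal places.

(1 + r/365)^7300 = 10,200/4,200 = 2.42857.
1 + r/365 = 2.42857^(1/7300) ≈ 1.000122, so r/365 ≈ 0.000121556.
r ≈ 365·0.000121556 = 4.43679%.

4.437%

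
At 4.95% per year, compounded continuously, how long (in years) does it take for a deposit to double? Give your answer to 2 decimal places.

14.00 years

e^(0.0495t) = 2, so 0.0495t = ln 2 ≈ 0.69315.
t ≈ 0.69315/0.0495 ≈ 14.0030.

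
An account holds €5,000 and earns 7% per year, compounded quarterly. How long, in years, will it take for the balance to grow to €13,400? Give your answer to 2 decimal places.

14.21 years

We need (1 + 0.0175)^(4t) = 2.68, so 4t = ln 2.68 / ln 1.0175 ≈ 56.8239.
t ≈ 56.8239/4 = 14.2060 years.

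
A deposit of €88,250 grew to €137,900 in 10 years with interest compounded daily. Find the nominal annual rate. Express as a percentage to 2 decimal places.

(1 + r/365)^3650 = 137,900/88,250 = 1.56261.
1 + r/365 = 1.56261^(1/3650) ≈ 1.000122, so r/365 ≈ 0.000122297.
r ≈ 365·0.000122297 = 4.46382%.

4.46%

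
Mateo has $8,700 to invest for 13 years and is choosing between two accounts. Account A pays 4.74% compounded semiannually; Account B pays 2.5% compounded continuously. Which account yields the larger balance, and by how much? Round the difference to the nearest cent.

Account A, by $3,954.86

A: (1 + 0.0237)^26 ≈ 1.8386128263, so 8,700 × 1.8386128263 ≈ 15,995.9316.
B: e^(0.025·13) = e^0.325 ≈ 1.384030646, so 8,700 × 1.384030646 ≈ 12,041.0666.
Difference ≈ 3,954.8650 in favor of A.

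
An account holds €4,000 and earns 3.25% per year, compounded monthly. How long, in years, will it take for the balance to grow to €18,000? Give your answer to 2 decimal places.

(1 + 0.00270833)^(12t) = 18,000/4,000 = 4.5.
12t·ln(1 + 0.00270833) = ln(4.5); 12t = 1.5041/0.00270467 ≈ 556.1034.
t ≈ 46.3419 years.

46.34 years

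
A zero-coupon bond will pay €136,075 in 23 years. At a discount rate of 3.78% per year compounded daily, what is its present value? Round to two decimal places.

€57,045.62

Growth factor = (1 + 0.0378/365)^8395 ≈ 2.38537175631.
P = 136,075/2.38537175631 ≈ 57,045.6155.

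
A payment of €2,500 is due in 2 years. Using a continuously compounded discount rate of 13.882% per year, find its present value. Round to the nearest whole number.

P = A·e^(−rt) = 2,500·e^(−0.27764).
e^(−0.27764) ≈ 0.7575694974, so P ≈ 1,893.9237.

€1,894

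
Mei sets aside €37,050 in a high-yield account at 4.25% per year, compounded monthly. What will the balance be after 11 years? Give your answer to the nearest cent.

Periodic rate = 4.25%/12 = 0.00354167; periods = 12·11 = 132.
A = 37,050·(1 + 0.0425/12)^132 ≈ 37,050·1.5946815879 ≈ 59,082.9528.

€59,082.95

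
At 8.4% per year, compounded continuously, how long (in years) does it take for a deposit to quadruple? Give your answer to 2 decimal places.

16.50 years

e^(0.084t) = 4, so 0.084t = ln 4 ≈ 1.3863.
t ≈ 1.3863/0.084 ≈ 16.5035.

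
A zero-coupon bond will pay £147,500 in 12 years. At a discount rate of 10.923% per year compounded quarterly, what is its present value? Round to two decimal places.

£40,473.43

Periodic rate = 10.923%/4 = 0.0273075; 48 periods.
P = 147,500/(1 + 0.0273075)^48 ≈ 147,500/3.64436628421 ≈ 40,473.4290.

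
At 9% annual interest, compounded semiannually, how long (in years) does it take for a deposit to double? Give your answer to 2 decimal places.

7.87 years

(1 + 0.045)^(2t) = 2.
2t = ln 2 / ln(1 + 0.045) ≈ 0.69315/0.0440169 ≈ 15.7473.
t ≈ 7.8737.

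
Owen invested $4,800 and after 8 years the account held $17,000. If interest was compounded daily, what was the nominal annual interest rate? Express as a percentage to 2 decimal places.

(1 + r/365)^2920 = 17,000/4,800 = 3.54167.
1 + r/365 = 3.54167^(1/2920) ≈ 1.000433, so r/365 ≈ 0.000433175.
r ≈ 365·0.000433175 = 15.81089%.

15.81%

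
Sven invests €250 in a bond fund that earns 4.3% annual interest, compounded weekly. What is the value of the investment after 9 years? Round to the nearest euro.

Periodic rate = 4.3%/52 = 0.000826923; periods = 52·9 = 468.
A = 250·(1 + 0.043/52)^468 ≈ 250·1.47232102 ≈ 368.0803.

€368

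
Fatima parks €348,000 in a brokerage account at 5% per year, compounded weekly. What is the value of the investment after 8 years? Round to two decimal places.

€519,055.23

Growth factor = (1 + 0.05/52)^416 ≈ 1.4915380196.
A ≈ 348,000 × 1.4915380196 ≈ 519,055.2308.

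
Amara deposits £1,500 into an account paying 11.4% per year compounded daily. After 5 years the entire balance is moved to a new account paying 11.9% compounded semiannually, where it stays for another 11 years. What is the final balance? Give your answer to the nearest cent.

Phase 1: 1,500·(1 + 0.114/365)^1825 ≈ 2,652.1645.
Phase 2: 2,652.1645·(1 + 0.0595)^22 ≈ 9,458.4856.

£9,458.49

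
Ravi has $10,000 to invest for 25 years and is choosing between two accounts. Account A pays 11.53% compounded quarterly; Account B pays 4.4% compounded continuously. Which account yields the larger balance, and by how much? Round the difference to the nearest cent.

Account A, by $141,413.63

Account A growth factor: (1 + 0.028825)^100 ≈ 17.1455289354; balance ≈ 171,455.2894.
Account B growth factor: e^(0.044·25) = e^1.1 ≈ 3.0041660239; balance ≈ 30,041.6602.
Account A is larger by 141,413.6291.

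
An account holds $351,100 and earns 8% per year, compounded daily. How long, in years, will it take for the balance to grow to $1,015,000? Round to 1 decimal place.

13.3 years

We need (1 + 0.000219178)^(365t) = 2.8909, so 365t = ln 2.8909 / ln 1.000219 ≈ 4843.9567.
t ≈ 4843.9567/365 = 13.2711 years.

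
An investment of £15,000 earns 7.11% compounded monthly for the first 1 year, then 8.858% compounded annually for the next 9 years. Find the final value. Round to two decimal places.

After 1 years at 7.11%: 15,000 × 1.0734633473 ≈ 16,101.9502.
Then 9 years at 8.858%: 16,101.9502 × 2.1465606244 ≈ 34,563.8123.

£34,563.81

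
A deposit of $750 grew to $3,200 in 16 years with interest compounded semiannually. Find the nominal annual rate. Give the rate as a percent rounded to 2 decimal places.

(1 + r/2)^32 = 3,200/750 = 4.26667.
1 + r/2 = 4.26667^(1/32) ≈ 1.046382, so r/2 ≈ 0.046382.
r ≈ 2·0.046382 = 9.27641%.

9.28%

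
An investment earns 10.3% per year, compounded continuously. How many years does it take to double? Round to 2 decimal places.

e^(0.103t) = 2, so 0.103t = ln 2 ≈ 0.69315.
t ≈ 0.69315/0.103 ≈ 6.7296.

6.73 years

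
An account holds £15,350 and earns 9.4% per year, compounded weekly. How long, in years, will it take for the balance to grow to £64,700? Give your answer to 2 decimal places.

15.32 years

(1 + 0.00180769)^(52t) = 64,700/15,350 = 4.215.
52t·ln(1 + 0.00180769) = ln(4.215); 52t = 1.4386/0.00180606 ≈ 796.5657.
t ≈ 15.3186 years.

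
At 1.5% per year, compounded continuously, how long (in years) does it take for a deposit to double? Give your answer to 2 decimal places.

e^(0.015t) = 2, so 0.015t = ln 2 ≈ 0.69315.
t ≈ 0.69315/0.015 ≈ 46.2098.

46.21 years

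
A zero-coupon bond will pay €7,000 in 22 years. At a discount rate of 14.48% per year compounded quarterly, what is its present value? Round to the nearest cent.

€306.24

Growth factor = (1 + 0.0362)^88 ≈ 22.85786901.
P = 7,000/22.85786901 ≈ 306.2403.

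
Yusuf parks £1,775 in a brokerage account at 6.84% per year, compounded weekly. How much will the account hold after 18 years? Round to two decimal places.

£6,075.06

Periodic rate = 6.84%/52 = 0.00131538; periods = 52·18 = 936.
A = 1,775·(1 + 0.0684/52)^936 ≈ 1,775·3.422567357 ≈ 6,075.0571.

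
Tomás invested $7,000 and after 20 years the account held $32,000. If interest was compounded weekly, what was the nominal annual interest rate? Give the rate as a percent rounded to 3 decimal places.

7.605%

(1 + r/52)^1040 = 32,000/7,000 = 4.57143.
1 + r/52 = 4.57143^(1/1040) ≈ 1.001462, so r/52 ≈ 0.00146244.
r ≈ 52·0.00146244 = 7.60468%.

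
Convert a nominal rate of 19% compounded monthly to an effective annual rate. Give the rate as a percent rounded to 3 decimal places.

20.745%

EAR = (1 + 19%/12)^12 − 1 = (1 + 0.0158333)^12 − 1.
(1 + 0.0158333)^12 ≈ 1.207451, so EAR ≈ 20.74510%.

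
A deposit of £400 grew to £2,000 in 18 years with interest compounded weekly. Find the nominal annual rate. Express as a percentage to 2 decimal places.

The 936-period growth factor is 2,000/400 = 5.
r/52 = 5^(1/936) − 1 ≈ 0.00172096, so r ≈ 52·0.00172096 = 8.94901%.

8.95%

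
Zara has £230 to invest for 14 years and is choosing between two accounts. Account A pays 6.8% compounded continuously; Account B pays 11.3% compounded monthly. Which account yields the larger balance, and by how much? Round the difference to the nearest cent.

Account B, by £514.72

Account A growth factor: e^(0.068·14) = e^0.952 ≈ 2.59088625; balance ≈ 595.9038.
Account B growth factor: (1 + 0.113/12)^168 ≈ 4.828799323; balance ≈ 1,110.6238.
Account B is larger by 514.7200.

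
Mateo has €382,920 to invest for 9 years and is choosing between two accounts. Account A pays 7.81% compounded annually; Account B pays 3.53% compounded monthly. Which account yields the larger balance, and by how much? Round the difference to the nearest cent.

Account A, by €227,551.03

A: (1 + 0.0781)^9 ≈ 1.96757553723, so 382,920 × 1.96757553723 ≈ 753,424.0247.
B: (1 + 0.0353/12)^108 ≈ 1.37332338485, so 382,920 × 1.37332338485 ≈ 525,872.9905.
Difference ≈ 227,551.0342 in favor of A.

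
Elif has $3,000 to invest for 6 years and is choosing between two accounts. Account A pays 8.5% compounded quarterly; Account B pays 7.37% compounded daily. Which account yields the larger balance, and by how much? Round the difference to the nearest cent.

Account A, by $301.08

A: (1 + 0.02125)^24 ≈ 1.656416961, so 3,000 × 1.656416961 ≈ 4,969.2509.
B: (1 + 0.0737/365)^2190 ≈ 1.556057474, so 3,000 × 1.556057474 ≈ 4,668.1724.
Difference ≈ 301.0785 in favor of A.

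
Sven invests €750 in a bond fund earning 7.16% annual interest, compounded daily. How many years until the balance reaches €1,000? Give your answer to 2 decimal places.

(1 + 0.000196164)^(365t) = 1,000/750 = 1.3333.
365t·ln(1 + 0.000196164) = ln(1.3333); 365t = 0.28768/0.000196145 ≈ 1466.6795.
t ≈ 4.0183 years.

4.02 years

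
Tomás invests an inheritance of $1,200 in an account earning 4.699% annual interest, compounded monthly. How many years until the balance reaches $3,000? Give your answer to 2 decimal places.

19.54 years

We need (1 + 0.00391583)^(12t) = 2.5, so 12t = ln 2.5 / ln 1.003916 ≈ 234.4542.
t ≈ 234.4542/12 = 19.5379 years.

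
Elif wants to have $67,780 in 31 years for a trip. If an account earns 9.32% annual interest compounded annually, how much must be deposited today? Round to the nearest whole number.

$4,280

Growth factor = (1 + 0.0932)^31 ≈ 15.837561475.
P = 67,780/15.837561475 ≈ 4,279.6993.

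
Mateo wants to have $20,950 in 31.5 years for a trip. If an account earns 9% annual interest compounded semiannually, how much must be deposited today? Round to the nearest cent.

Growth factor = (1 + 0.045)^63 ≈ 16.00760275.
P = 20,950/16.00760275 ≈ 1,308.7531.

$1,308.75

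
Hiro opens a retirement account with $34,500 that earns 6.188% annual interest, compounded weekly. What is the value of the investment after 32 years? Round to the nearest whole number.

Growth factor = (1 + 0.00119)^1664 ≈ 7.23537896899.
A ≈ 34,500 × 7.23537896899 ≈ 249,620.5744.

$249,621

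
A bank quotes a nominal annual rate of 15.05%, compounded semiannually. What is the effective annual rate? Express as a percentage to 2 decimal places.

15.62%

EAR = (1 + 15.05%/2)^2 − 1 = (1 + 0.07525)^2 − 1.
(1 + 0.07525)^2 ≈ 1.156163, so EAR ≈ 15.61626%.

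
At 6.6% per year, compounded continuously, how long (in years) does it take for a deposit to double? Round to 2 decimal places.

e^(0.066t) = 2, so 0.066t = ln 2 ≈ 0.69315.
t ≈ 0.69315/0.066 ≈ 10.5022.

10.50 years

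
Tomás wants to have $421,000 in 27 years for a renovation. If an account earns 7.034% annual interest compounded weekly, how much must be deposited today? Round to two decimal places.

Periodic rate = 7.034%/52 = 0.00135269; 1404 periods.
P = 421,000/(1 + 0.07034/52)^1404 ≈ 421,000/6.67184647264 ≈ 63,100.9724.

$63,100.97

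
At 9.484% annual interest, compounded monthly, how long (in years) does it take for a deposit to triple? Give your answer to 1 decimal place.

(1 + 0.00790333)^(12t) = 3.
12t = ln 3 / ln(1 + 0.00790333) ≈ 1.0986/0.00787227 ≈ 139.5548.
t ≈ 11.6296.

11.6 years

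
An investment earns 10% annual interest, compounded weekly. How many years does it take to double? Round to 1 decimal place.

6.9 years

(1 + 0.00192308)^(52t) = 2.
52t = ln 2 / ln(1 + 0.00192308) ≈ 0.69315/0.00192123 ≈ 360.7830.
t ≈ 6.9381.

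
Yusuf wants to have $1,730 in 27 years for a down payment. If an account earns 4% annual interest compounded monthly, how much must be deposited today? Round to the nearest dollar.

Growth factor = (1 + 0.04/12)^324 ≈ 2.939395624.
P = 1,730/2.939395624 ≈ 588.5564.

$589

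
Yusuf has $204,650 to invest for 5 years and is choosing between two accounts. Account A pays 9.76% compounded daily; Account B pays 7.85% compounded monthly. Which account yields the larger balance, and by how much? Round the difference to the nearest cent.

Account A, by $30,730.69

Account A growth factor: (1 + 0.0976/365)^1825 ≈ 1.62894858481; balance ≈ 333,364.3279.
Account B growth factor: (1 + 0.0785/12)^60 ≈ 1.47878642662; balance ≈ 302,633.6422.
Account A is larger by 30,730.6857.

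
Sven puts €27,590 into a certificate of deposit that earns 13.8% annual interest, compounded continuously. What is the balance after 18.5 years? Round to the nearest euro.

A = P·e^(rt) = 27,590·e^(0.138·18.5) = 27,590·e^2.553.
e^2.553 ≈ 12.8455827837, so A ≈ 354,409.6290.

€354,410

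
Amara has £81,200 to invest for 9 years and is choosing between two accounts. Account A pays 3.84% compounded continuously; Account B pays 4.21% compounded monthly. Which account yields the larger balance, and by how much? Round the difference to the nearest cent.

Account A growth factor: e^(0.0384·9) = e^0.3456 ≈ 1.41283736783; balance ≈ 114,722.3943.
Account B growth factor: (1 + 0.0421/12)^108 ≈ 1.45970870213; balance ≈ 118,528.3466.
Account B is larger by 3,805.9523.

Account B, by £3,805.95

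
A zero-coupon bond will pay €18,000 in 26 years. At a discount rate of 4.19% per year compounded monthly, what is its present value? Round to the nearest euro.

Periodic rate = 4.19%/12 = 0.00349167; 312 periods.
P = 18,000/(1 + 0.0419/12)^312 ≈ 18,000/2.9668551057 ≈ 6,067.0304.

€6,067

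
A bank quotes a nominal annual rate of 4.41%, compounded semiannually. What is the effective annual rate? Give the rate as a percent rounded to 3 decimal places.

EAR = (1 + 4.41%/2)^2 − 1 = (1 + 0.02205)^2 − 1.
(1 + 0.02205)^2 ≈ 1.044586, so EAR ≈ 4.45862%.

4.459%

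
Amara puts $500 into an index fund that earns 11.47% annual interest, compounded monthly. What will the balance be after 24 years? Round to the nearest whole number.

Periodic rate = 11.47%/12 = 0.00955833; periods = 12·24 = 288.
A = 500·(1 + 0.1147/12)^288 ≈ 500·15.48276 ≈ 7,741.3800.

$7,741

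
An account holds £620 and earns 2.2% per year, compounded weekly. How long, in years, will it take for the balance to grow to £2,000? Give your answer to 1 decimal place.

53.2 years

(1 + 0.000423077)^(52t) = 2,000/620 = 3.2258.
52t·ln(1 + 0.000423077) = ln(3.2258); 52t = 1.1712/0.000422987 ≈ 2768.8362.
t ≈ 53.2469 years.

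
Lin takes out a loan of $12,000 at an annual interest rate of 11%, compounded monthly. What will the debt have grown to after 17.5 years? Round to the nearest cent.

Periodic rate = 11%/12 = 0.00916667; periods = 12·17.5 = 210.
A = 12,000·(1 + 0.11/12)^210 ≈ 12,000·6.7952961704 ≈ 81,543.5540.

$81,543.55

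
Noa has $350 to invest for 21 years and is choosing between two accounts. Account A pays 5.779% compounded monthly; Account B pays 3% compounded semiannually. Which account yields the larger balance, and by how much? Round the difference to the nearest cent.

Account A, by $520.42

A: (1 + 0.05779/12)^252 ≈ 3.355756149, so 350 × 3.355756149 ≈ 1,174.5147.
B: (1 + 0.015)^42 ≈ 1.86884712, so 350 × 1.86884712 ≈ 654.0965.
Difference ≈ 520.4182 in favor of A.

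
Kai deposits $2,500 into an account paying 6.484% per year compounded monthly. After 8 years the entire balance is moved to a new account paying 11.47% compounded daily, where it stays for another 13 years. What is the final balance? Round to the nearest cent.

$18,624.54

After 8 years at 6.484%: 2,500 × 1.6775319222 ≈ 4,193.8298.
Then 13 years at 11.47%: 4,193.8298 × 4.4409386535 ≈ 18,624.5409.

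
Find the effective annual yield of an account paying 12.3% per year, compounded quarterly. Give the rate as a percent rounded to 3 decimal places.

EAR = (1 + 12.3%/4)^4 − 1 = (1 + 0.03075)^4 − 1.
(1 + 0.03075)^4 ≈ 1.128791, so EAR ≈ 12.87906%.

12.879%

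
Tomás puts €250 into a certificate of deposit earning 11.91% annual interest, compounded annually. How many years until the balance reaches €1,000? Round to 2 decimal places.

(1 + 0.1191)^t = 1,000/250 = 4.
t·ln(1 + 0.1191) = ln(4); t = 1.3863/0.112525 ≈ 12.3199.

12.32 years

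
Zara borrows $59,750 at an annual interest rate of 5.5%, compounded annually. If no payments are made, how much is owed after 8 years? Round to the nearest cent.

Annual rate = 5.5% = 0.055; years = 8.
A = 59,750·(1 + 0.055)^8 ≈ 59,750·1.534686515 ≈ 91,697.5193.

$91,697.52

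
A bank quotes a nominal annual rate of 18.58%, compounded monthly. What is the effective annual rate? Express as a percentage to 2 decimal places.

20.25%

One year is 12 periods at 0.0154833 each: (1 + 0.0154833)^12 ≈ 1.202468.
EAR = 1.202468 − 1 ≈ 20.24682%.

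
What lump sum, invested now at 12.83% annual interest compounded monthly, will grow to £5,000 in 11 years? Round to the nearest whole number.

Periodic rate = 12.83%/12 = 0.0106917; 132 periods.
P = 5,000/(1 + 0.1283/12)^132 ≈ 5,000/4.070674758 ≈ 1,228.2976.

£1,228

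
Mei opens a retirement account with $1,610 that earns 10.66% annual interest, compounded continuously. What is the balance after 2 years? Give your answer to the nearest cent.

A = P·e^(rt) = 1,610·e^(0.1066·2) = 1,610·e^0.2132.
e^0.2132 ≈ 1.237632153, so A ≈ 1,992.5878.

$1,992.59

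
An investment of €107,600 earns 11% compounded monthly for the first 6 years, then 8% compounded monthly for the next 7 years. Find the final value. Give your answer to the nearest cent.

€362,692.58

After 6 years at 11%: 107,600 × 1.92898384666 ≈ 207,558.6619.
Then 7 years at 8%: 207,558.6619 × 1.74742205143 ≈ 362,692.5828.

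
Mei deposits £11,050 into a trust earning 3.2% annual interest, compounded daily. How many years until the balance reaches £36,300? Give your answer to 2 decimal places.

37.17 years

(1 + 0.0000876712)^(365t) = 36,300/11,050 = 3.2851.
365t·ln(1 + 0.0000876712) = ln(3.2851); 365t = 1.1894/8.76674e-05 ≈ 13567.0437.
t ≈ 37.1700 years.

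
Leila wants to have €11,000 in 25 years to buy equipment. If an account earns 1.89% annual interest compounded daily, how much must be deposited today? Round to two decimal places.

Growth factor = (1 + 0.0189/365)^9125 ≈ 1.6039795616.
P = 11,000/1.6039795616 ≈ 6,857.9427.

€6,857.94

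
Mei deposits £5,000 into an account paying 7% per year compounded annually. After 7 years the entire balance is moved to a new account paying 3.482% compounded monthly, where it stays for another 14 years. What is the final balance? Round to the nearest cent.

£13,063.51

Phase 1: 5,000·(1 + 0.07)^7 ≈ 8,028.9074.
Phase 2: 8,028.9074·(1 + 0.03482/12)^168 ≈ 13,063.5063.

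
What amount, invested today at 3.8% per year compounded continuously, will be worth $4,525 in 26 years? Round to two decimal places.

P = A·e^(−rt) = 4,525·e^(−0.988).
e^(−0.988) ≈ 0.3723205881, so P ≈ 1,684.7507.

$1,684.75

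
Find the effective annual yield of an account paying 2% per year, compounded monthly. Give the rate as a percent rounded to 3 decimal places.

EAR = (1 + 2%/12)^12 − 1 = (1 + 0.00166667)^12 − 1.
(1 + 0.00166667)^12 ≈ 1.020184, so EAR ≈ 2.01844%.

2.018%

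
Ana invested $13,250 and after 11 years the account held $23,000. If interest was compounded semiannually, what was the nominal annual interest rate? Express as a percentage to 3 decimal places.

(1 + r/2)^22 = 23,000/13,250 = 1.73585.
1 + r/2 = 1.73585^(1/22) ≈ 1.025385, so r/2 ≈ 0.0253849.
r ≈ 2·0.0253849 = 5.07698%.

5.077%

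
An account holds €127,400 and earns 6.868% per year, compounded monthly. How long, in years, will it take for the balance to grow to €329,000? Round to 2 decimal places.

13.85 years

We need (1 + 0.00572333)^(12t) = 2.5824, so 12t = ln 2.5824 / ln 1.005723 ≈ 166.2385.
t ≈ 166.2385/12 = 13.8532 years.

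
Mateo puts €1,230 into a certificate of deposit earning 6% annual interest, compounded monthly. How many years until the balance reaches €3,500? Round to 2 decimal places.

(1 + 0.005)^(12t) = 3,500/1,230 = 2.8455.
12t·ln(1 + 0.005) = ln(2.8455); 12t = 1.0457/0.00498754 ≈ 209.6722.
t ≈ 17.4727 years.

17.47 years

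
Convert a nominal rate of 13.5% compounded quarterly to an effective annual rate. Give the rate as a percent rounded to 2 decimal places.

One year is 4 periods at 0.03375 each: (1 + 0.03375)^4 ≈ 1.141989.
EAR = 1.141989 − 1 ≈ 14.19894%.

14.20%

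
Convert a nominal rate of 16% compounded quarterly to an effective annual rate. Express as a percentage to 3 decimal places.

EAR = (1 + 16%/4)^4 − 1 = (1 + 0.04)^4 − 1.
(1 + 0.04)^4 ≈ 1.169859, so EAR ≈ 16.98586%.

16.986%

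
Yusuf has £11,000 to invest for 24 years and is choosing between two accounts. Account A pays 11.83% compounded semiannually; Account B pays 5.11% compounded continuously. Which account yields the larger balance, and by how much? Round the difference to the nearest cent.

A: (1 + 0.05915)^48 ≈ 15.7746083856, so 11,000 × 15.7746083856 ≈ 173,520.6922.
B: e^(0.0511·24) = e^1.2264 ≈ 3.4089352529, so 11,000 × 3.4089352529 ≈ 37,498.2878.
Difference ≈ 136,022.4045 in favor of A.

Account A, by £136,022.40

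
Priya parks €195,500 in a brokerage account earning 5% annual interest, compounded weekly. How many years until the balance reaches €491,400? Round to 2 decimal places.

18.44 years

We need (1 + 0.000961538)^(52t) = 2.5136, so 52t = ln 2.5136 / ln 1.000962 ≈ 959.0268.
t ≈ 959.0268/52 = 18.4428 years.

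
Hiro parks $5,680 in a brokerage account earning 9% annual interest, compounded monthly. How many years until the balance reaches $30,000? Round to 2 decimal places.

18.56 years

We need (1 + 0.0075)^(12t) = 5.2817, so 12t = ln 5.2817 / ln 1.0075 ≈ 222.7306.
t ≈ 222.7306/12 = 18.5609 years.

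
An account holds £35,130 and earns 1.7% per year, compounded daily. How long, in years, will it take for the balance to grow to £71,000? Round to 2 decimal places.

(1 + 0.0000465753)^(365t) = 71,000/35,130 = 2.0211.
365t·ln(1 + 0.0000465753) = ln(2.0211); 365t = 0.70362/4.65743e-05 ≈ 15107.5818.
t ≈ 41.3906 years.

41.39 years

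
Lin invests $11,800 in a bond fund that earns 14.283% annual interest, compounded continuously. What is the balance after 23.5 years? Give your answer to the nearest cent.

$338,527.23

A = P·e^(rt) = 11,800·e^(0.14283·23.5) = 11,800·e^3.356505.
e^3.356505 ≈ 28.6887482828, so A ≈ 338,527.2297.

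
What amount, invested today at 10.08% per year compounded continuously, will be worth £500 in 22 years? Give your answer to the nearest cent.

£54.44

P = A·e^(−rt) = 500·e^(−2.2176).
e^(−2.2176) ≈ 0.108870084, so P ≈ 54.4350.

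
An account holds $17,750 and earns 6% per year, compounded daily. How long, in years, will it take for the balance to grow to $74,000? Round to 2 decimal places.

(1 + 0.000164384)^(365t) = 74,000/17,750 = 4.169.
365t·ln(1 + 0.000164384) = ln(4.169); 365t = 1.4277/0.00016437 ≈ 8685.7646.
t ≈ 23.7966 years.

23.80 years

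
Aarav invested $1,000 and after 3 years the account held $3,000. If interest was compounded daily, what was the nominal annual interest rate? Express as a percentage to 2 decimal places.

(1 + r/365)^1095 = 3,000/1,000 = 3.
1 + r/365 = 3^(1/1095) ≈ 1.001004, so r/365 ≈ 0.0010038.
r ≈ 365·0.0010038 = 36.63879%.

36.64%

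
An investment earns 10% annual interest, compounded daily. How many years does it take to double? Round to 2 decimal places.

(1 + 0.000273973)^(365t) = 2.
365t = ln 2 / ln(1 + 0.000273973) ≈ 0.69315/0.000273935 ≈ 2530.3338.
t ≈ 6.9324.

6.93 years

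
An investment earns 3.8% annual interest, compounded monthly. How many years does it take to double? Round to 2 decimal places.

18.27 years

(1 + 0.00316667)^(12t) = 2.
12t = ln 2 / ln(1 + 0.00316667) ≈ 0.69315/0.00316166 ≈ 219.2350.
t ≈ 18.2696.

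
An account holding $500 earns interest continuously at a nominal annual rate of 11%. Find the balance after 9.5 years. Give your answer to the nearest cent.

A = P·e^(rt) = 500·e^(0.11·9.5) = 500·e^1.045.
e^1.045 ≈ 2.843398524, so A ≈ 1,421.6993.

$1,421.70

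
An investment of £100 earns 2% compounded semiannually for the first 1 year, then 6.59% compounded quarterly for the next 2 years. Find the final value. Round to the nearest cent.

£116.26

After 1 years at 2%: 100 × 1.0201 ≈ 102.0100.
Then 2 years at 6.59%: 102.0100 × 1.13965556 ≈ 116.2563.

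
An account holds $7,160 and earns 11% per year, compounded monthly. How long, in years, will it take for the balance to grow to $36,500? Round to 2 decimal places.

14.88 years

(1 + 0.00916667)^(12t) = 36,500/7,160 = 5.0978.
12t·ln(1 + 0.00916667) = ln(5.0978); 12t = 1.6288/0.00912491 ≈ 178.5007.
t ≈ 14.8751 years.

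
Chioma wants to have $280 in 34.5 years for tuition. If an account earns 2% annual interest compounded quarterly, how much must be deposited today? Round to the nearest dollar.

$141

Growth factor = (1 + 0.005)^138 ≈ 1.99029074.
P = 280/1.99029074 ≈ 140.6830.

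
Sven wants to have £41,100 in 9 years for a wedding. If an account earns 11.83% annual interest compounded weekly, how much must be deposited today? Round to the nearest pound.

Growth factor = (1 + 0.002275)^468 ≈ 2.8964641586.
P = 41,100/2.8964641586 ≈ 14,189.7147.

£14,190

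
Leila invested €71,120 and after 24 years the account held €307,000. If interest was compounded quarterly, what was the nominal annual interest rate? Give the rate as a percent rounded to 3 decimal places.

6.140%

(1 + r/4)^96 = 307,000/71,120 = 4.31665.
1 + r/4 = 4.31665^(1/96) ≈ 1.015351, so r/4 ≈ 0.0153508.
r ≈ 4·0.0153508 = 6.14032%.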